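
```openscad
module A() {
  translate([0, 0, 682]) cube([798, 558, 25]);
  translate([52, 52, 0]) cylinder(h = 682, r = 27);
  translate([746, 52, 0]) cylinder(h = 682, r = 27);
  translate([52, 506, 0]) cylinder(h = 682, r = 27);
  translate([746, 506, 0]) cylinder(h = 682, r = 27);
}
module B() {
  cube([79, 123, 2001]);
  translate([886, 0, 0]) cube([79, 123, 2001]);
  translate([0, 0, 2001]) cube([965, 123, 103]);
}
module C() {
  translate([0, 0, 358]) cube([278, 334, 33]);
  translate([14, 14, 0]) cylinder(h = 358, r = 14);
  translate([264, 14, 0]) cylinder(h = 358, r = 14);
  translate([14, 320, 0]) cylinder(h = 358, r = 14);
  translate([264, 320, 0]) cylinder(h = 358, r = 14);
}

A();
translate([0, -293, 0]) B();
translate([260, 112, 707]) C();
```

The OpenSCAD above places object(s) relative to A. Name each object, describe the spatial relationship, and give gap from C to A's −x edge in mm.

A is a table. B is a door frame. C is a stool. The door frame is on the floor beside the table on its −y side. The stool is on top of the table, centred. The gap from the stool to the table's −x edge is 260 mm.

The stool's min-x is at 260; the table's min-x is 0; gap = 260 mm.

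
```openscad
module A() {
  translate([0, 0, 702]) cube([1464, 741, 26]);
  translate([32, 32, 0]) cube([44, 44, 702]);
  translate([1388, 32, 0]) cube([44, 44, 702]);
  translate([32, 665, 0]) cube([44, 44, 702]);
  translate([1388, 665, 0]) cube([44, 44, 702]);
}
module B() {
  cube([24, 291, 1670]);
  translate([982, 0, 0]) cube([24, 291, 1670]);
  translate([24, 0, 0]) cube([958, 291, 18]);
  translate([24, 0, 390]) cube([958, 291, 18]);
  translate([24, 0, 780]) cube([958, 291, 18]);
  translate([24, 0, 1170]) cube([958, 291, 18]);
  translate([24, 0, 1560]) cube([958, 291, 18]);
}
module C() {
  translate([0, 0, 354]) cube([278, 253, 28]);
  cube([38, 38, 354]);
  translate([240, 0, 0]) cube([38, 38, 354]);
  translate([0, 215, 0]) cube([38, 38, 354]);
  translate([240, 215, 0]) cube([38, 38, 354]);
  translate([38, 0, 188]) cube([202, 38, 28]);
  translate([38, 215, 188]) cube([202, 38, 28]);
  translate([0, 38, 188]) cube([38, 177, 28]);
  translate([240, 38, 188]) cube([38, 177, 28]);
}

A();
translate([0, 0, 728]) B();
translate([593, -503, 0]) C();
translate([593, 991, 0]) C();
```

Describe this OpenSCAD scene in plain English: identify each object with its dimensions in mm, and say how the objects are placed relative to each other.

A is a table: top 1464 mm (x) × 741 mm (y), 26 mm thick, upper face at z = 728 mm, on four 44×44 mm square legs, each inset 32 mm from the nearest pair of top edges, running from z = 0 to the bottom of the top.

B is a bookshelf 1006 mm wide overall, 291 mm deep and 1670 mm tall. The two sides are 24 mm thick vertical panels. 5 horizontal shelves of 18 mm thickness span between the inner faces of the sides; the lowest shelf sits on the floor and shelves are stacked with a clear vertical gap of 372 mm between each pair.

C is a four-legged stool. The seat is 278×253 mm, 28 mm thick, top at z = 382 mm. It stands on four square legs, each 38×38 mm in cross-section, from z = 0 to the seat underside, each flush with a corner of the seat. Four stretchers, 38 mm wide and 28 mm tall, connect adjacent legs with their undersides at z = 188 mm, each running between the inner faces of the legs it joins and aligned with the legs' outer faces on the other axis.

The bookshelf is on top of the table. Two stools sit around the table at the −y, +y sides.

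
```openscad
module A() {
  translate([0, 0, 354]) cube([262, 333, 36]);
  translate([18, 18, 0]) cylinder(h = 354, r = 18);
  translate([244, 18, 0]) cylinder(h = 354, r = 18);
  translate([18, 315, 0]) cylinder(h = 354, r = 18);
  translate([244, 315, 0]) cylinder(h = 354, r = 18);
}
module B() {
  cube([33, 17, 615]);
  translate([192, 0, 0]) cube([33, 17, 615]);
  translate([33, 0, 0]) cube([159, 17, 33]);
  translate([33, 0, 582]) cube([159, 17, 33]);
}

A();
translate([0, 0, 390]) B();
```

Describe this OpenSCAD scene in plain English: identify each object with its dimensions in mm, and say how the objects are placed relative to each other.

A is a simple wooden stool: a rectangular seat 262 mm (x) by 333 mm (y), 36 mm thick, top face at z = 390 mm, on four round legs, each 36 mm in diameter. The legs rest on z = 0, each leg's axis is inset half a diameter from the nearest pair of seat edges (so the leg's bounding box is flush with the corner).

B is a picture frame with a 159×549 mm rectangular opening (x by z) and a uniform 33 mm border on every side. Frame depth is 17 mm along y. It is built from two vertical stiles running the full outside height and two horizontal rails spanning the gap between the stiles.

The picture frame is on top of the stool.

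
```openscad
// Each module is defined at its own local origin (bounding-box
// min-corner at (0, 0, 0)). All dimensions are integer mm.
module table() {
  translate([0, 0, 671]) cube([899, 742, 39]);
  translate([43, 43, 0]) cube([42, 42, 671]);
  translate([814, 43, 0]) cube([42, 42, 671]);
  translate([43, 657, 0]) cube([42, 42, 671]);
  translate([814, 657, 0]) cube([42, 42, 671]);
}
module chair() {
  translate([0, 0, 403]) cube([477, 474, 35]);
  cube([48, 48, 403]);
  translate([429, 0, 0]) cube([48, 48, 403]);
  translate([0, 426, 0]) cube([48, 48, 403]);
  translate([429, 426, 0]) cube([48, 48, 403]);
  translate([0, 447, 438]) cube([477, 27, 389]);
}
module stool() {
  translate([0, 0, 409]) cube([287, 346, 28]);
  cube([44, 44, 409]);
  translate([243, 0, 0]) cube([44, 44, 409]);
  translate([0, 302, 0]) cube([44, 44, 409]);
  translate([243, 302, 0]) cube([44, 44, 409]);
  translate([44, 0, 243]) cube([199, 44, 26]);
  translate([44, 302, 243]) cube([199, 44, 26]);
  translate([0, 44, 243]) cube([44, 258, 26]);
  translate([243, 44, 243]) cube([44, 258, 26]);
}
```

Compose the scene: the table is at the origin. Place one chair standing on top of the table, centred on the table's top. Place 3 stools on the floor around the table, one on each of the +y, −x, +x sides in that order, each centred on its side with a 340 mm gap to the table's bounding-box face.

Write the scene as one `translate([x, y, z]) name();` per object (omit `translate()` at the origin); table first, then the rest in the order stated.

table();
translate([211, 134, 710]) chair();
translate([306, 1082, 0]) stool();
translate([-627, 198, 0]) stool();
translate([1239, 198, 0]) stool();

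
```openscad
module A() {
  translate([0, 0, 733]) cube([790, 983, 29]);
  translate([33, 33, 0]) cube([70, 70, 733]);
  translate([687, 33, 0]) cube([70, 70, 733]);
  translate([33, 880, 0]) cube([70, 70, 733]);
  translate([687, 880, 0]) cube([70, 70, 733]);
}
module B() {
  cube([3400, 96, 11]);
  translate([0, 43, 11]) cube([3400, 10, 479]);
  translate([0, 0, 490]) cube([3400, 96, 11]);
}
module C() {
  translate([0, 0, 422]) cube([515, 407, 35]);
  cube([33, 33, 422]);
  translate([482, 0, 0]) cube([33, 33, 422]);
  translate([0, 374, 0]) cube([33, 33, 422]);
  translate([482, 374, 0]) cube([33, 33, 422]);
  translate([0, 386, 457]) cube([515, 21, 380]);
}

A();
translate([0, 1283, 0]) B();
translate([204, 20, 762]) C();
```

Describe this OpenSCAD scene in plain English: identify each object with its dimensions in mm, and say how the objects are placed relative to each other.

A is a rectangular dining table. The top is 790×983×29 mm with its upper surface at z = 762 mm. It stands on four 70×70 mm square legs, each inset 33 mm from the nearest pair of top edges, running from the floor to the underside of the top.

B is an I-beam lying along x, 3400 mm long. Overall section height 501 mm. Two flanges 96 mm wide (y) and 11 mm thick, one on the floor and one at the top; a web 10 mm thick runs between them, centred on the flange width.

C is a chair. The seat is a 515×407×35 mm slab with its top at z = 457 mm, on four 33×33 mm corner legs (flush with the seat edges, standing on z = 0). A flat backrest 21 mm thick, 380 mm tall, spans the full seat width and rises from the seat top along its +y edge, rear face flush with the rear of the seat.

The I-beam is on the floor beside the table on its +y side. The chair is on top of the table.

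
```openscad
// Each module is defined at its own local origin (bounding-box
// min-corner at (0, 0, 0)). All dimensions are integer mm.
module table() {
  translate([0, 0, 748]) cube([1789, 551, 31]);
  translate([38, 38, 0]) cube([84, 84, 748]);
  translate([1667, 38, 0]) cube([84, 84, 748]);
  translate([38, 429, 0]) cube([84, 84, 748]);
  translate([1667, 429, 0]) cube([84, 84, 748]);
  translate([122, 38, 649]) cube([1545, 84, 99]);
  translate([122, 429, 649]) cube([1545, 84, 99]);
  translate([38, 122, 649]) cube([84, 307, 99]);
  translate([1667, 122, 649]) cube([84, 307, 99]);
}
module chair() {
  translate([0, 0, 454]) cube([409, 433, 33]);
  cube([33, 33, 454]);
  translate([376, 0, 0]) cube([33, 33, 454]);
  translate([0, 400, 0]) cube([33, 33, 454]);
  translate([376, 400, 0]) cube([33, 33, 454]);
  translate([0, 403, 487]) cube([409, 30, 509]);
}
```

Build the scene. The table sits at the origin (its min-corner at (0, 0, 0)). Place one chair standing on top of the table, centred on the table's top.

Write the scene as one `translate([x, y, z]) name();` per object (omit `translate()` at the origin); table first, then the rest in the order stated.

table();
translate([690, 59, 779]) chair();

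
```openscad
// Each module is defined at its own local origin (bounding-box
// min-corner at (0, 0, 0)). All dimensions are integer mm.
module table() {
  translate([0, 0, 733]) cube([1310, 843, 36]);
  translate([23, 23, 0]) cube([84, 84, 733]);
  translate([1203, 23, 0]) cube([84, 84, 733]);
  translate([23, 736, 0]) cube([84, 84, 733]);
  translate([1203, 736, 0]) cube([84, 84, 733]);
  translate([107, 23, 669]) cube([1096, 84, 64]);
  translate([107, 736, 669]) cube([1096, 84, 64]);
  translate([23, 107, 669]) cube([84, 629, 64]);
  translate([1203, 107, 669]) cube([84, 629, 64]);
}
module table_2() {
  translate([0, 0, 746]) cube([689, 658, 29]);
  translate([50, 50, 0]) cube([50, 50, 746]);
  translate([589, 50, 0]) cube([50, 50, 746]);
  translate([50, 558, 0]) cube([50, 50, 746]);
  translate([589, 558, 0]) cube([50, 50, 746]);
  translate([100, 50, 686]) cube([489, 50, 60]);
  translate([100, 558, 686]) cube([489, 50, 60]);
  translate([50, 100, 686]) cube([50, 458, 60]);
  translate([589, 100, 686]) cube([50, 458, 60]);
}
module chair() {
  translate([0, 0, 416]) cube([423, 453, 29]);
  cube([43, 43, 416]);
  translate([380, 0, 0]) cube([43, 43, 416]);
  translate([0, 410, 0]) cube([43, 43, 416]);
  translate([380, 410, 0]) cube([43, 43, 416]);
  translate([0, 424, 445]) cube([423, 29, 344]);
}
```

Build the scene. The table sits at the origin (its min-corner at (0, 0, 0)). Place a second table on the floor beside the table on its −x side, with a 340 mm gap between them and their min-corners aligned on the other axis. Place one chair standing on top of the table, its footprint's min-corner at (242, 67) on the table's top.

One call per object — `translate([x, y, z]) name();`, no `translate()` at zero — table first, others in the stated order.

table();
translate([-1029, 0, 0]) table_2();
translate([242, 67, 769]) chair();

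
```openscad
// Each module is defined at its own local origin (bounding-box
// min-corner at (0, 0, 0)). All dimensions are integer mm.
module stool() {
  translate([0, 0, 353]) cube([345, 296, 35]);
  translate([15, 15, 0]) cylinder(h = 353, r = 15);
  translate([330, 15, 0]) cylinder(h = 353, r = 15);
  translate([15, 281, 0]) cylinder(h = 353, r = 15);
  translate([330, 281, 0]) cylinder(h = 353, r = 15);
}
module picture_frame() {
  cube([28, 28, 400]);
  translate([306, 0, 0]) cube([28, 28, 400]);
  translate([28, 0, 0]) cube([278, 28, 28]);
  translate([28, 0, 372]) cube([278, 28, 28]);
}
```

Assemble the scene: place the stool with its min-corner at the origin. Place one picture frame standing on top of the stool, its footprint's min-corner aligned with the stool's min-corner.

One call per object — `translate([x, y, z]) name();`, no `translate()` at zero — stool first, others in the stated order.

stool();
translate([0, 0, 388]) picture_frame();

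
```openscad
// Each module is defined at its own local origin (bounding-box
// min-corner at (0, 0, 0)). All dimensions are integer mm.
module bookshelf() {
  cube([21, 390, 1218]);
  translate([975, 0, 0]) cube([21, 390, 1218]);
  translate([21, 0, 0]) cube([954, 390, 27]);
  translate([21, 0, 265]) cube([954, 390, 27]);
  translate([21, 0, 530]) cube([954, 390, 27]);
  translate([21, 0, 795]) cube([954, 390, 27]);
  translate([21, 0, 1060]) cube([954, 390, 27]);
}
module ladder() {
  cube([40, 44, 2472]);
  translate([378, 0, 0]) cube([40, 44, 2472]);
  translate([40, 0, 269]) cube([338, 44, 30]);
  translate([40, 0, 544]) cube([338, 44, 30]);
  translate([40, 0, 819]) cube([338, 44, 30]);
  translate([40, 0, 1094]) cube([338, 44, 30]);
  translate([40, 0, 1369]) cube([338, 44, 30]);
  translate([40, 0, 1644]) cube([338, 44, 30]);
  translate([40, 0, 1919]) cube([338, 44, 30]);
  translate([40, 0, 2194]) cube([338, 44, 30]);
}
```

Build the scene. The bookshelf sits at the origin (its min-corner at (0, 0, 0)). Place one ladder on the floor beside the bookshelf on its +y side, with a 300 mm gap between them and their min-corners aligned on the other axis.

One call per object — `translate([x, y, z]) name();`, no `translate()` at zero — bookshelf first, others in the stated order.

bookshelf();
translate([0, 690, 0]) ladder();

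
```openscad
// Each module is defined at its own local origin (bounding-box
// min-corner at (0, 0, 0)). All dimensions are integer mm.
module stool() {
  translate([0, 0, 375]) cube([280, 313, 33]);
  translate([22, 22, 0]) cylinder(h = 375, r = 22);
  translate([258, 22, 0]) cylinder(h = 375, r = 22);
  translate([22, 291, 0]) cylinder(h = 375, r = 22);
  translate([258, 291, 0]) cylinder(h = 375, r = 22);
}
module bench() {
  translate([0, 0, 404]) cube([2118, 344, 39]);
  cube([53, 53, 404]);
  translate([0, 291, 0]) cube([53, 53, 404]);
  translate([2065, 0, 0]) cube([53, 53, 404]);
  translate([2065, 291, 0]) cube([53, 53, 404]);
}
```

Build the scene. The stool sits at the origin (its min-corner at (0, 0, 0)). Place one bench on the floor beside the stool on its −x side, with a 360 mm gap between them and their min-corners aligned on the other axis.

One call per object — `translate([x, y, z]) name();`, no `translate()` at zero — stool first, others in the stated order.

stool();
translate([-2478, 0, 0]) bench();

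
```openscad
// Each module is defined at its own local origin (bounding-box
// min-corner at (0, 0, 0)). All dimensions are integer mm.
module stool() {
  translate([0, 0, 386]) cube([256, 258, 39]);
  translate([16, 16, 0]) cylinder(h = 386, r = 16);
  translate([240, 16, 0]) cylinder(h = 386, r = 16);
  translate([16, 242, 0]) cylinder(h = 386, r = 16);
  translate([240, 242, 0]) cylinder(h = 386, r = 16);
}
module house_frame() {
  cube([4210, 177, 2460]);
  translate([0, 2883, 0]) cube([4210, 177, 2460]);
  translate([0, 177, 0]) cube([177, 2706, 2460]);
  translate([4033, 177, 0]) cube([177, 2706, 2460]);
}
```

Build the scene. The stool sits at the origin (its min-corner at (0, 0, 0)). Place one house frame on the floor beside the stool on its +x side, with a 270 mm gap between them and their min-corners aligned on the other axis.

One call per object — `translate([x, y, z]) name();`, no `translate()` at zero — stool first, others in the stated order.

stool();
translate([526, 0, 0]) house_frame();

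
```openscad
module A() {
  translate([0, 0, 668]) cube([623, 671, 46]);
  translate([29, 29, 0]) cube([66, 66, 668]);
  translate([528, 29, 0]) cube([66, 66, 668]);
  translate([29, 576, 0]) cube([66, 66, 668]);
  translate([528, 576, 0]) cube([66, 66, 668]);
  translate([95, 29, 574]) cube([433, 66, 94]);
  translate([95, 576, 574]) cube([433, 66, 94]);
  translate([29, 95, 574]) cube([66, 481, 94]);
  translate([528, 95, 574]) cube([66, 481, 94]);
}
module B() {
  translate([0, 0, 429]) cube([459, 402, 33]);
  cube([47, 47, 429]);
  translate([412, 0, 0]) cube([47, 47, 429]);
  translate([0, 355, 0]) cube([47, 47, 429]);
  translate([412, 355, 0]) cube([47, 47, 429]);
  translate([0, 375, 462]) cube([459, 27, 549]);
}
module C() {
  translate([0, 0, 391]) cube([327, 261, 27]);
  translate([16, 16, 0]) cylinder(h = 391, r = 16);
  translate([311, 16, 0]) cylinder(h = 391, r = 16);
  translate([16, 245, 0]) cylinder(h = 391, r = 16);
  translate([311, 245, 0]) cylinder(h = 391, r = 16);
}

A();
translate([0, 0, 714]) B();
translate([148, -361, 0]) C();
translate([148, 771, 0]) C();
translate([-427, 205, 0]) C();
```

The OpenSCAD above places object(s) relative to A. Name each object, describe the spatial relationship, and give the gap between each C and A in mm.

A is a table. B is a chair. C is a stool. The chair is on top of the table. Three stools sit around the table at the −y, +y, −x sides. The gap between each stool and the table is 100 mm.

Each stool's nearest face is 100 mm from the table's bounding box.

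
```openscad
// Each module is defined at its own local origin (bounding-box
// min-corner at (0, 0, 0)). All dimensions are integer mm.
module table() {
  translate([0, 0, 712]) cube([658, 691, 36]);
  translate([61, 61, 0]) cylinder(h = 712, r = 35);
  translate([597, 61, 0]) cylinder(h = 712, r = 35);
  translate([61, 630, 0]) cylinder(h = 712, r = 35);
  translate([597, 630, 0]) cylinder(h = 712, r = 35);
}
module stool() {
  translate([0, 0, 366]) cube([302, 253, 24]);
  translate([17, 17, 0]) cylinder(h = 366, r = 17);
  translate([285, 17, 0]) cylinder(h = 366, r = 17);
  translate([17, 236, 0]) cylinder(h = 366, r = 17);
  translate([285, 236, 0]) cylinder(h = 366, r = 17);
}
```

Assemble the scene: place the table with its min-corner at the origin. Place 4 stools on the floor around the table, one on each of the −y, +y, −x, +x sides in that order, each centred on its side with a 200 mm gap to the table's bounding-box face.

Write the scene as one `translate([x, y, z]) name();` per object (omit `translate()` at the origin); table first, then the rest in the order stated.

table();
translate([178, -453, 0]) stool();
translate([178, 891, 0]) stool();
translate([-502, 219, 0]) stool();
translate([858, 219, 0]) stool();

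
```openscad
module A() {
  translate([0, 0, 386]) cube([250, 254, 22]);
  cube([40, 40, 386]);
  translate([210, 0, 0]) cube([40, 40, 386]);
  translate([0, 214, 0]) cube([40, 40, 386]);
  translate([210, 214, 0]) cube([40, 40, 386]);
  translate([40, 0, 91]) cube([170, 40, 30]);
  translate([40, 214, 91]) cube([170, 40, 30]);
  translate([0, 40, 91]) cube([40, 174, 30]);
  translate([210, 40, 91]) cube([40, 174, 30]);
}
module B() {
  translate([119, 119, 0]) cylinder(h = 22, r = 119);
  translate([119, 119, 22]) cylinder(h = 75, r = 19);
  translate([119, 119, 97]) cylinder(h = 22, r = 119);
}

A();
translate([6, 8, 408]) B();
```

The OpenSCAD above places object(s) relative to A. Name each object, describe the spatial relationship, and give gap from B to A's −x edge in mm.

A is a stool. B is a spool. The spool is on top of the stool, centred. The gap from the spool to the stool's −x edge is 6 mm.

The spool's min-x is at 6; the stool's min-x is 0; gap = 6 mm.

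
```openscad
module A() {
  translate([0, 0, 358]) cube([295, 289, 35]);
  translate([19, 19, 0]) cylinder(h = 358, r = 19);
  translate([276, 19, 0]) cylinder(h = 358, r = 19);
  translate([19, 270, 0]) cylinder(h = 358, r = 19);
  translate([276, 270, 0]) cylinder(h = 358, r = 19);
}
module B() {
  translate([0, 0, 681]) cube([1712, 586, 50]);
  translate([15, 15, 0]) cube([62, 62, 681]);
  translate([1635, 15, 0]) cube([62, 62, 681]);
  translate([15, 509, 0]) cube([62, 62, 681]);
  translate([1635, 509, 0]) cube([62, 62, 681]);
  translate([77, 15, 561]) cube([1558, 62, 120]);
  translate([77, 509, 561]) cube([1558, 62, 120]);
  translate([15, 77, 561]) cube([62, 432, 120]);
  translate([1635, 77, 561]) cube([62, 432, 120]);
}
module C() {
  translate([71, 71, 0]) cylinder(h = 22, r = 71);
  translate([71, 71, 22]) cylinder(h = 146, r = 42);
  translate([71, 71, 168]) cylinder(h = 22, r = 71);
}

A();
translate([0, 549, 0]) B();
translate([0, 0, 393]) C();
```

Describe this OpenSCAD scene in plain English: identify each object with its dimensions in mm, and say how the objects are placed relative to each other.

A is a four-legged stool. The seat is a 295×289×35 mm slab whose top surface is at z = 393 mm; four round legs, each 38 mm in diameter, run from the floor (z = 0) to the underside of the seat, each leg's axis is inset half a diameter from the nearest pair of seat edges (so the leg's bounding box is flush with the corner).

B is a table with a 1712×586 mm rectangular top, 50 mm thick, top surface at z = 731 mm, supported by four 62×62 mm square legs, each inset 15 mm from the nearest pair of top edges, running from the floor. Four apron rails, 62 mm thick and 120 mm tall, run between adjacent legs with their top edges flush with the underside of the top and their outer faces flush with the legs' outer faces.

C is a spool: two coaxial disc flanges of radius 71 mm and thickness 22 mm, joined by a core cylinder of radius 42 mm and height 146 mm. The lower flange rests on z = 0 and the three cylinders share a vertical axis.

The table is on the floor beside the stool on its +y side. The spool is on top of the stool.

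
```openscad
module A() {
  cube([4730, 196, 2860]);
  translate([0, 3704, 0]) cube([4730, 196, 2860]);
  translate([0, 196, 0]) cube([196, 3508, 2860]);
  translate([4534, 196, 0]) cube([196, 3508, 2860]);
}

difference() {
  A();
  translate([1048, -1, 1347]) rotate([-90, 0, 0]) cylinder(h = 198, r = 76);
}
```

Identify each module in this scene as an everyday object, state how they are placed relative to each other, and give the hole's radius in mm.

The subtracted cylinder has r = 76 mm.

A is a house frame. The house frame has a circular hole through its front wall. The hole's radius is 76 mm.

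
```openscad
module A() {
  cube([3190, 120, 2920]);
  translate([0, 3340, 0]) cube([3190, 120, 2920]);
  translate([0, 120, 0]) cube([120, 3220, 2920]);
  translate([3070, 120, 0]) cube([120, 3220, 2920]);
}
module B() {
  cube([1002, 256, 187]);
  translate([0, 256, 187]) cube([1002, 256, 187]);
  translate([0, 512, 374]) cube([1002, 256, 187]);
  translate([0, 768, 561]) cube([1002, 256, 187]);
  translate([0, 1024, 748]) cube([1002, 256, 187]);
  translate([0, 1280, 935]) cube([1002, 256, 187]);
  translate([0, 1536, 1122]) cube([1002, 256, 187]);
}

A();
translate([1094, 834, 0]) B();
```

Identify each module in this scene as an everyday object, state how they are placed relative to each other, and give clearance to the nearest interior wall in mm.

Clearances: x = 974, y = 714; minimum 714 mm.

A is a house frame. B is a staircase. The staircase sits inside the house frame, centred. The clearance to the nearest interior wall is 714 mm.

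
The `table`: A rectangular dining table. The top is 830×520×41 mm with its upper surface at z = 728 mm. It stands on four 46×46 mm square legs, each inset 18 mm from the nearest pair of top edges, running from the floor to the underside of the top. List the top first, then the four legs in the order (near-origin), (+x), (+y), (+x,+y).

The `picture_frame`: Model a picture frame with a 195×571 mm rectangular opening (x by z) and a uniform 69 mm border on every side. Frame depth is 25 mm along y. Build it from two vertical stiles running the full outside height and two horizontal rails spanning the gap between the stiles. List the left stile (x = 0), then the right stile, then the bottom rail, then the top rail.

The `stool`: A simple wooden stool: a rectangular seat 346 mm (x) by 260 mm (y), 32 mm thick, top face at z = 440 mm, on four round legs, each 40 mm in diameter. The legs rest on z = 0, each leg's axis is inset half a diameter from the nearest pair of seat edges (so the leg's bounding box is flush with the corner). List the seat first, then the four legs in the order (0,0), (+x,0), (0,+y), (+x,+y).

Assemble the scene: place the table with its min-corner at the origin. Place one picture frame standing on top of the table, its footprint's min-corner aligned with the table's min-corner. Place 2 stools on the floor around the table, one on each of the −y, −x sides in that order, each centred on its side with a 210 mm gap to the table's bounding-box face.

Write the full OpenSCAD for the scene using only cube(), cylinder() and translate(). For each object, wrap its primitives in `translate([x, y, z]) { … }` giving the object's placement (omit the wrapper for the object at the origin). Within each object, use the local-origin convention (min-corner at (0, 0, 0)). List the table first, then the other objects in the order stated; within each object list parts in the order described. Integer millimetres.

translate([0, 0, 687]) cube([830, 520, 41]);
translate([18, 18, 0]) cube([46, 46, 687]);
translate([766, 18, 0]) cube([46, 46, 687]);
translate([18, 456, 0]) cube([46, 46, 687]);
translate([766, 456, 0]) cube([46, 46, 687]);
translate([0, 0, 728]) {
  cube([69, 25, 709]);
  translate([264, 0, 0]) cube([69, 25, 709]);
  translate([69, 0, 0]) cube([195, 25, 69]);
  translate([69, 0, 640]) cube([195, 25, 69]);
}
translate([242, -470, 0]) {
  translate([0, 0, 408]) cube([346, 260, 32]);
  translate([20, 20, 0]) cylinder(h = 408, r = 20);
  translate([326, 20, 0]) cylinder(h = 408, r = 20);
  translate([20, 240, 0]) cylinder(h = 408, r = 20);
  translate([326, 240, 0]) cylinder(h = 408, r = 20);
}
translate([-556, 130, 0]) {
  translate([0, 0, 408]) cube([346, 260, 32]);
  translate([20, 20, 0]) cylinder(h = 408, r = 20);
  translate([326, 20, 0]) cylinder(h = 408, r = 20);
  translate([20, 240, 0]) cylinder(h = 408, r = 20);
  translate([326, 240, 0]) cylinder(h = 408, r = 20);
}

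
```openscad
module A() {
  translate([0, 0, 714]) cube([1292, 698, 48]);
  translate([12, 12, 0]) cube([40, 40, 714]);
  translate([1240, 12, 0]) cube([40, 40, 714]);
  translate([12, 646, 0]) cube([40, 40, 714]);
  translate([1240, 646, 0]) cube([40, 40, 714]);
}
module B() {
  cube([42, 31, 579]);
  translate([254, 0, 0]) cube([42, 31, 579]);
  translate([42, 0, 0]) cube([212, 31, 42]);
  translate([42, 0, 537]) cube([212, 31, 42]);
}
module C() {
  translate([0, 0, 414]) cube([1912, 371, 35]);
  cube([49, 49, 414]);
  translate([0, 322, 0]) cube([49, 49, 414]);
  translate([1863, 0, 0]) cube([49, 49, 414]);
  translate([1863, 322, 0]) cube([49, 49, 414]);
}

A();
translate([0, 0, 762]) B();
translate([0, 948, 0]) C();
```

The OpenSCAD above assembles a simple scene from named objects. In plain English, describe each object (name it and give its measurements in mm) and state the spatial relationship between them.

A is a rectangular dining table. The top is 1292×698×48 mm with its upper surface at z = 762 mm. It stands on four 40×40 mm square legs, each inset 12 mm from the nearest pair of top edges, running from the floor to the underside of the top.

B is a rectangular picture frame lying in the x–z plane (depth along y). The opening is 212 mm wide (x) by 495 mm tall (z), surrounded by a border 42 mm wide on all four sides. The frame is 31 mm deep and is made of two full-height vertical stiles with two horizontal rails fitted between them.

C is a bench: a 1912×371 mm seat slab, 35 mm thick, top at z = 449 mm, on four 49×49 mm square legs flush with the seat corners and standing on z = 0.

The picture frame is on top of the table. The bench is on the floor beside the table on its +y side.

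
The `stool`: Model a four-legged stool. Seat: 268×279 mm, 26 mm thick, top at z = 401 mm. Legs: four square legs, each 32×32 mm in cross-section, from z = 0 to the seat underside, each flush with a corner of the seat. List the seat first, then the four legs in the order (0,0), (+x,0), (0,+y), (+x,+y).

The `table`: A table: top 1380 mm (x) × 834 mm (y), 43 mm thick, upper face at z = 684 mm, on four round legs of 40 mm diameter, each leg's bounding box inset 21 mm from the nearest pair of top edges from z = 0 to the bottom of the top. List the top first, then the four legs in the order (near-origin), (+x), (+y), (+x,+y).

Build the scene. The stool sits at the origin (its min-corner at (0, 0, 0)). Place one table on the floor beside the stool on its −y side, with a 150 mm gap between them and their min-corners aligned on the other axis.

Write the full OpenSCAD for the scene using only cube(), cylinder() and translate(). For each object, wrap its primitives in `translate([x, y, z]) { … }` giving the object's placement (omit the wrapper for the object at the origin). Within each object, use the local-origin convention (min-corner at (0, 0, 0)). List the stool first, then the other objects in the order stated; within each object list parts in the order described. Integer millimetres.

translate([0, 0, 375]) cube([268, 279, 26]);
cube([32, 32, 375]);
translate([236, 0, 0]) cube([32, 32, 375]);
translate([0, 247, 0]) cube([32, 32, 375]);
translate([236, 247, 0]) cube([32, 32, 375]);
translate([0, -984, 0]) {
  translate([0, 0, 641]) cube([1380, 834, 43]);
  translate([41, 41, 0]) cylinder(h = 641, r = 20);
  translate([1339, 41, 0]) cylinder(h = 641, r = 20);
  translate([41, 793, 0]) cylinder(h = 641, r = 20);
  translate([1339, 793, 0]) cylinder(h = 641, r = 20);
}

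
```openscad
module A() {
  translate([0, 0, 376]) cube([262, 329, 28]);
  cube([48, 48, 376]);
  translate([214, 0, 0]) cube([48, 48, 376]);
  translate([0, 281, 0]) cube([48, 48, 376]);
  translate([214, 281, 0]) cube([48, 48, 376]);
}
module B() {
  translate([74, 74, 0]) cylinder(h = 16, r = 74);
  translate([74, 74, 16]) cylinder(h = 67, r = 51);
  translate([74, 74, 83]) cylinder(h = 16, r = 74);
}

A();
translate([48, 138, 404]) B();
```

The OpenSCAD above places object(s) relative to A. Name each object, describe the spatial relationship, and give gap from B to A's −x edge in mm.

A is a stool. B is a spool. The spool is on top of the stool. The gap from the spool to the stool's −x edge is 48 mm.

The spool's min-x is at 48; the stool's min-x is 0; gap = 48 mm.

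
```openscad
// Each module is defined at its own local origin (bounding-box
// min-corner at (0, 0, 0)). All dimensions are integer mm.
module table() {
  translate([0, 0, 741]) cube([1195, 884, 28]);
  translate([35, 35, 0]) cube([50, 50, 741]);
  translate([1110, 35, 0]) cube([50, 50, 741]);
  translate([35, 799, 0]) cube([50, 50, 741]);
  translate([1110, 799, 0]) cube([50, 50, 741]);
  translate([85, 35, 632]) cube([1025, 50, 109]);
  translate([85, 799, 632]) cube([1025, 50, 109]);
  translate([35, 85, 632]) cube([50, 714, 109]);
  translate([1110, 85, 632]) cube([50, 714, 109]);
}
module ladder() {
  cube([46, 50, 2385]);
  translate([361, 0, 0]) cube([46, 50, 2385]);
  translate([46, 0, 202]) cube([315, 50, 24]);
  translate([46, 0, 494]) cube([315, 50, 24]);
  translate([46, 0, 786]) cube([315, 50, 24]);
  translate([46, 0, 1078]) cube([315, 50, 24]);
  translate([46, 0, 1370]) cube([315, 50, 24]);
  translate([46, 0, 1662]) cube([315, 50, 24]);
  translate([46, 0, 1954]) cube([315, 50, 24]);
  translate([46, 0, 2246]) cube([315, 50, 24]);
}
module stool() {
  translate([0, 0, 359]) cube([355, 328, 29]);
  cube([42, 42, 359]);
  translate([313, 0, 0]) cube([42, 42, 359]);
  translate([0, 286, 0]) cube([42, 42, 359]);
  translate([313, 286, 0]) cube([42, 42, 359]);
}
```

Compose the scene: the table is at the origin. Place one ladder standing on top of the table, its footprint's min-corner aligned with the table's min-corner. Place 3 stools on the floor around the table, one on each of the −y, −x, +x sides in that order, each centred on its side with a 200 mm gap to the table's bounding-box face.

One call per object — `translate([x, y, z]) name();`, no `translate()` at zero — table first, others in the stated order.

table();
translate([0, 0, 769]) ladder();
translate([420, -528, 0]) stool();
translate([-555, 278, 0]) stool();
translate([1395, 278, 0]) stool();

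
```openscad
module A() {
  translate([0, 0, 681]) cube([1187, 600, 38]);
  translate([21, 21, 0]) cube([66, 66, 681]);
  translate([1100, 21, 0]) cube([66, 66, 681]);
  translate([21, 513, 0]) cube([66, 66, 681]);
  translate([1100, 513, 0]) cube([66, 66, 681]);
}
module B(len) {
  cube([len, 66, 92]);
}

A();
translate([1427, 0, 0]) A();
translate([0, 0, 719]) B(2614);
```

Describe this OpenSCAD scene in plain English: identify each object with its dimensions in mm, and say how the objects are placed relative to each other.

A is a table with a 1187×600 mm rectangular top, 38 mm thick, top surface at z = 719 mm, supported by four 66×66 mm square legs, each inset 21 mm from the nearest pair of top edges, running from the floor.

B is a rectangular beam 2614 mm long (x), 66 mm deep (y), 92 mm thick (z).

The beam spans the tops of two tables placed 240 mm apart, resting at z = 719 mm.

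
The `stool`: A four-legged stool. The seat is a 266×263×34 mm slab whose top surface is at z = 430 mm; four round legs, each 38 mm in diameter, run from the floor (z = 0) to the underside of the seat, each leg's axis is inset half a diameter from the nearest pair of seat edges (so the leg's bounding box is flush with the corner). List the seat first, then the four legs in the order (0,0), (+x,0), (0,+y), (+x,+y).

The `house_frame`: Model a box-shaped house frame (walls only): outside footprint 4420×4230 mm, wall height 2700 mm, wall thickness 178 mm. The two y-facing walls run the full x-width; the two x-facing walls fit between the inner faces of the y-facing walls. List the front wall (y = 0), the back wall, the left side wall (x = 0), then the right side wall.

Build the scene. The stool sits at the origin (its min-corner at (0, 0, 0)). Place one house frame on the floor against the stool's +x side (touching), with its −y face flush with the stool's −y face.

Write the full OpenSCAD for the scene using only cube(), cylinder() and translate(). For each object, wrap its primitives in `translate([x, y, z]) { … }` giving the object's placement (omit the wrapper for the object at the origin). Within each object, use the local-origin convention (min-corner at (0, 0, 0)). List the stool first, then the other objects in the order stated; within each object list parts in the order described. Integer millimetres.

translate([0, 0, 396]) cube([266, 263, 34]);
translate([19, 19, 0]) cylinder(h = 396, r = 19);
translate([247, 19, 0]) cylinder(h = 396, r = 19);
translate([19, 244, 0]) cylinder(h = 396, r = 19);
translate([247, 244, 0]) cylinder(h = 396, r = 19);
translate([266, 0, 0]) {
  cube([4420, 178, 2700]);
  translate([0, 4052, 0]) cube([4420, 178, 2700]);
  translate([0, 178, 0]) cube([178, 3874, 2700]);
  translate([4242, 178, 0]) cube([178, 3874, 2700]);
}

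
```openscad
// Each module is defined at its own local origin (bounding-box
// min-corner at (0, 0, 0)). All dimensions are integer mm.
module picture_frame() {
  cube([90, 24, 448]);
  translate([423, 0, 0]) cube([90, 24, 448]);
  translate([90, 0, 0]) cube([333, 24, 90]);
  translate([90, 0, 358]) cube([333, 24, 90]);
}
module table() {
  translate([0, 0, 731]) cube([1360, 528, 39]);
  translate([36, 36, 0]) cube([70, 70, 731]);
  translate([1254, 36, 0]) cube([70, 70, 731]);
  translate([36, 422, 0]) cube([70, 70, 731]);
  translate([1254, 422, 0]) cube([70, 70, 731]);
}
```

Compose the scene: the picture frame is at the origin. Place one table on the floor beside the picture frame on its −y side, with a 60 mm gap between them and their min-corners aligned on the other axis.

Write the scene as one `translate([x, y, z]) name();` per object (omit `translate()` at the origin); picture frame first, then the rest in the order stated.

picture_frame();
translate([0, -588, 0]) table();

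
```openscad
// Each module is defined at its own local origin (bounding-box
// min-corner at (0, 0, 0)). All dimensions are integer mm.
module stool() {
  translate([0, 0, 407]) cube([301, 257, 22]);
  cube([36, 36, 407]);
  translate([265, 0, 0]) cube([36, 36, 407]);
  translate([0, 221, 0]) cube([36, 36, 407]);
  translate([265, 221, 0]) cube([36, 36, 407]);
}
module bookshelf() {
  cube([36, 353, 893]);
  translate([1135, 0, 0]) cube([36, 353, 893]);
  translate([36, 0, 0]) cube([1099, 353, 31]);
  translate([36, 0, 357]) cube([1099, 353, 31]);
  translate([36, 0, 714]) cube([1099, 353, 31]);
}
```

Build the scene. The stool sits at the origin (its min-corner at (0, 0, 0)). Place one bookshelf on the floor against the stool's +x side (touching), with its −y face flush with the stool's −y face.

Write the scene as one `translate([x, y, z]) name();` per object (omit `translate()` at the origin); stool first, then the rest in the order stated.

stool();
translate([301, 0, 0]) bookshelf();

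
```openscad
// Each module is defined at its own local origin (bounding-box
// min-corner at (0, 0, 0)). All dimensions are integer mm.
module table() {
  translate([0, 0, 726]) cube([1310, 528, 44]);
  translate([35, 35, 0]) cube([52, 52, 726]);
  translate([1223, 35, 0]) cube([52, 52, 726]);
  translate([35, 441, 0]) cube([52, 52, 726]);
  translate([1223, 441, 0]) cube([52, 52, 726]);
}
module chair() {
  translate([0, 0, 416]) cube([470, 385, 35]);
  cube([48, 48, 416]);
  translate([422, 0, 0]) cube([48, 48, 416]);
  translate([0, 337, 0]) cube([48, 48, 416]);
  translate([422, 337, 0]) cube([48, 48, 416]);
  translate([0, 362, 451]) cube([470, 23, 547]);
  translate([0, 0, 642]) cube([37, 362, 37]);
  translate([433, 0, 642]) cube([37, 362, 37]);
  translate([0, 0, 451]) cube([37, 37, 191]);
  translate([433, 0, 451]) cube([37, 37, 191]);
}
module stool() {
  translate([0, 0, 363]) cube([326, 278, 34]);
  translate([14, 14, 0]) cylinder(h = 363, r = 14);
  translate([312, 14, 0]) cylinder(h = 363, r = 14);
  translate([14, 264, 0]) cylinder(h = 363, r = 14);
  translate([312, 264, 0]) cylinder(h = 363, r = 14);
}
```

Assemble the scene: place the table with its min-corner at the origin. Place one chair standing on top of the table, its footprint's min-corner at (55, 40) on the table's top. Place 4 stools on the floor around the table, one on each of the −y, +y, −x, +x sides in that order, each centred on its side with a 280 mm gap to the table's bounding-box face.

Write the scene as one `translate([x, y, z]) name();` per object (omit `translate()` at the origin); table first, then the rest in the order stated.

table();
translate([55, 40, 770]) chair();
translate([492, -558, 0]) stool();
translate([492, 808, 0]) stool();
translate([-606, 125, 0]) stool();
translate([1590, 125, 0]) stool();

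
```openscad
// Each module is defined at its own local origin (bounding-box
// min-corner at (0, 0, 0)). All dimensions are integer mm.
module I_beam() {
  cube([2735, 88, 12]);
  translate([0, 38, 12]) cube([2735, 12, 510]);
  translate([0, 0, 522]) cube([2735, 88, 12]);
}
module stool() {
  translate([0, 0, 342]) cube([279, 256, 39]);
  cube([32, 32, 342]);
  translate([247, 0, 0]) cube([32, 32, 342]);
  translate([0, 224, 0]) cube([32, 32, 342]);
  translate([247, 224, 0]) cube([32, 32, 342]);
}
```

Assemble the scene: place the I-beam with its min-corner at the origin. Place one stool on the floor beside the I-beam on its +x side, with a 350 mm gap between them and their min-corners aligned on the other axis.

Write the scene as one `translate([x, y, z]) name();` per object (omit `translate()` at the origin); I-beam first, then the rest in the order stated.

I_beam();
translate([3085, 0, 0]) stool();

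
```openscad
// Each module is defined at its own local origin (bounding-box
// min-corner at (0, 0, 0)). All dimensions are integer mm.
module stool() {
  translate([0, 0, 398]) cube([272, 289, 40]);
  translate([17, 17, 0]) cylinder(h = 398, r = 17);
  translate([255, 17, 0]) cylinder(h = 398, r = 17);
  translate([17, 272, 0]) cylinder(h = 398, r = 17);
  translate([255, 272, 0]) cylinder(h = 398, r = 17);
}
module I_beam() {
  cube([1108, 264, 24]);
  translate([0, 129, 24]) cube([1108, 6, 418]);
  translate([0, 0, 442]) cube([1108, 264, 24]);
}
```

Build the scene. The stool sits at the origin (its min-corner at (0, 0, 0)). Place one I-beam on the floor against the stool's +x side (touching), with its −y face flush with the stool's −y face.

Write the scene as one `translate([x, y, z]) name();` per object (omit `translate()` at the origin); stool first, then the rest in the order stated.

stool();
translate([272, 0, 0]) I_beam();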